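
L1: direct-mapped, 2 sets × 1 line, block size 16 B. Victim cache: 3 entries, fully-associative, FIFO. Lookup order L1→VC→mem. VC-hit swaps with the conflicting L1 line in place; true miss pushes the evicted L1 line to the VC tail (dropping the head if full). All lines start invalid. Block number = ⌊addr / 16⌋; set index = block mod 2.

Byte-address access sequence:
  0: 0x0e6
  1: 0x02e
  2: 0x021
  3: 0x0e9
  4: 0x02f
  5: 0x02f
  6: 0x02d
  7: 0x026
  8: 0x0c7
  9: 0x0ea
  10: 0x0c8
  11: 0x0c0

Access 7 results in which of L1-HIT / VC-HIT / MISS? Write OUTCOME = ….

0: 0xe6 (blk 14, set 0) → MISS  vc=[]
1: 0x2e (blk 2, set 0) → MISS  vc=[14]
2: 0x21 (blk 2, set 0) → L1-HIT  vc=[14]
3: 0xe9 (blk 14, set 0) → VC-HIT  vc=[2]
4: 0x2f (blk 2, set 0) → VC-HIT  vc=[14]
5: 0x2f (blk 2, set 0) → L1-HIT  vc=[14]
6: 0x2d (blk 2, set 0) → L1-HIT  vc=[14]
7: 0x26 (blk 2, set 0) → L1-HIT  vc=[14]
8: 0xc7 (blk 12, set 0) → MISS  vc=[14, 2]
9: 0xea (blk 14, set 0) → VC-HIT  vc=[12, 2]
10: 0xc8 (blk 12, set 0) → VC-HIT  vc=[14, 2]
11: 0xc0 (blk 12, set 0) → L1-HIT  vc=[14, 2]

OUTCOME = L1-HIT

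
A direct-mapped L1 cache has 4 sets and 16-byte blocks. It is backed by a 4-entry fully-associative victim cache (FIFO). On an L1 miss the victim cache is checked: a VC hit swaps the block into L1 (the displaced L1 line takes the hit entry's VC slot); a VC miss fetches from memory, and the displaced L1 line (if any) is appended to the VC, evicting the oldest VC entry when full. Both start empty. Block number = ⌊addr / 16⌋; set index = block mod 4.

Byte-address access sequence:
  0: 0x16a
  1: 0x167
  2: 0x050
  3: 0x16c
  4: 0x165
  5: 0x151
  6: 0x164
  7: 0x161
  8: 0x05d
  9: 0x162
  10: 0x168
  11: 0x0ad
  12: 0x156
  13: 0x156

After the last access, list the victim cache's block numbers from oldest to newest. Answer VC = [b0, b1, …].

  [0] addr=0x16a blk=22 s=2: MISS | VC []
  [1] addr=0x167 blk=22 s=2: L1-HIT | VC []
  [2] addr=0x50 blk=5 s=1: MISS | VC []
  [3] addr=0x16c blk=22 s=2: L1-HIT | VC []
  [4] addr=0x165 blk=22 s=2: L1-HIT | VC []
  [5] addr=0x151 blk=21 s=1: MISS | VC [5]
  [6] addr=0x164 blk=22 s=2: L1-HIT | VC [5]
  [7] addr=0x161 blk=22 s=2: L1-HIT | VC [5]
  [8] addr=0x5d blk=5 s=1: VC-HIT | VC [21]
  [9] addr=0x162 blk=22 s=2: L1-HIT | VC [21]
  [10] addr=0x168 blk=22 s=2: L1-HIT | VC [21]
  [11] addr=0xad blk=10 s=2: MISS | VC [21, 22]
  [12] addr=0x156 blk=21 s=1: VC-HIT | VC [5, 22]
  [13] addr=0x156 blk=21 s=1: L1-HIT | VC [5, 22]

VC = [5, 22]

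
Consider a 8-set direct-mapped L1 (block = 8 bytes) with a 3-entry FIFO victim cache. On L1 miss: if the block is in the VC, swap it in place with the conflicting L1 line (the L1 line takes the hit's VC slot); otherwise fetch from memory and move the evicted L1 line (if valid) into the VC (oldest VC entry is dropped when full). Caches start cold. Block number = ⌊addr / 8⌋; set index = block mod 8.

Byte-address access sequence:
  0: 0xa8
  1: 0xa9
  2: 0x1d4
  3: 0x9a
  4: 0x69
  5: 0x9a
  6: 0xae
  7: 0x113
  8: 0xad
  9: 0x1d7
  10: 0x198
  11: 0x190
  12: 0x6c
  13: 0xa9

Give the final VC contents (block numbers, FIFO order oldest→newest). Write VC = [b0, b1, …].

VC = [19, 58, 13]

0: 0xa8 (blk 21, set 5) → MISS  vc=[]
1: 0xa9 (blk 21, set 5) → L1-HIT  vc=[]
2: 0x1d4 (blk 58, set 2) → MISS  vc=[]
3: 0x9a (blk 19, set 3) → MISS  vc=[]
4: 0x69 (blk 13, set 5) → MISS  vc=[21]
5: 0x9a (blk 19, set 3) → L1-HIT  vc=[21]
6: 0xae (blk 21, set 5) → VC-HIT  vc=[13]
7: 0x113 (blk 34, set 2) → MISS  vc=[13, 58]
8: 0xad (blk 21, set 5) → L1-HIT  vc=[13, 58]
9: 0x1d7 (blk 58, set 2) → VC-HIT  vc=[13, 34]
10: 0x198 (blk 51, set 3) → MISS  vc=[13, 34, 19]
11: 0x190 (blk 50, set 2) → MISS  vc=[34, 19, 58]
12: 0x6c (blk 13, set 5) → MISS  vc=[19, 58, 21]
13: 0xa9 (blk 21, set 5) → VC-HIT  vc=[19, 58, 13]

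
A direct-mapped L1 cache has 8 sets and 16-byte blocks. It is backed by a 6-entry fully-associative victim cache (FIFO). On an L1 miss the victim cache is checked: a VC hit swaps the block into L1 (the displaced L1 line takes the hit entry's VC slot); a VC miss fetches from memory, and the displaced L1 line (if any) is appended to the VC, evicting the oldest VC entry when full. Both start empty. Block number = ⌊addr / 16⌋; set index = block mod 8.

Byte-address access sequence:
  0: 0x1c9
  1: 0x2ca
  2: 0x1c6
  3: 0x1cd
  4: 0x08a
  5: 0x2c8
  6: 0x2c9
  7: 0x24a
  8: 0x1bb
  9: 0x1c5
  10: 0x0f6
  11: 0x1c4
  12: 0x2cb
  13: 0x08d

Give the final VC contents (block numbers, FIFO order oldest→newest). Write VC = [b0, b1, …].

#0 0x1c9→b28/s4 MISS; vc=[]
#1 0x2ca→b44/s4 MISS; vc=[28]
#2 0x1c6→b28/s4 VC-HIT; vc=[44]
#3 0x1cd→b28/s4 L1-HIT; vc=[44]
#4 0x8a→b8/s0 MISS; vc=[44]
#5 0x2c8→b44/s4 VC-HIT; vc=[28]
#6 0x2c9→b44/s4 L1-HIT; vc=[28]
#7 0x24a→b36/s4 MISS; vc=[28,44]
#8 0x1bb→b27/s3 MISS; vc=[28,44]
#9 0x1c5→b28/s4 VC-HIT; vc=[36,44]
#10 0xf6→b15/s7 MISS; vc=[36,44]
#11 0x1c4→b28/s4 L1-HIT; vc=[36,44]
#12 0x2cb→b44/s4 VC-HIT; vc=[36,28]
#13 0x8d→b8/s0 L1-HIT; vc=[36,28]

VC = [36, 28]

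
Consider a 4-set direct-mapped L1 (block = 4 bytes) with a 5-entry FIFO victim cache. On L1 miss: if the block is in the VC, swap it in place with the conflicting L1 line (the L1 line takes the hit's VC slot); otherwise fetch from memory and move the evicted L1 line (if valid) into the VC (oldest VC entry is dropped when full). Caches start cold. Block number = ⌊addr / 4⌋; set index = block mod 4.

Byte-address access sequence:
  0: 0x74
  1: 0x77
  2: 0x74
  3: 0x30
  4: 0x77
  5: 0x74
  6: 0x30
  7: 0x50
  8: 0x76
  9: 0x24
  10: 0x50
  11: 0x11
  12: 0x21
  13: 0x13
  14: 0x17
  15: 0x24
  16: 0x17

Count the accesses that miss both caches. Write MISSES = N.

#0 0x74→b29/s1 MISS; vc=[]
#1 0x77→b29/s1 L1-HIT; vc=[]
#2 0x74→b29/s1 L1-HIT; vc=[]
#3 0x30→b12/s0 MISS; vc=[]
#4 0x77→b29/s1 L1-HIT; vc=[]
#5 0x74→b29/s1 L1-HIT; vc=[]
#6 0x30→b12/s0 L1-HIT; vc=[]
#7 0x50→b20/s0 MISS; vc=[12]
#8 0x76→b29/s1 L1-HIT; vc=[12]
#9 0x24→b9/s1 MISS; vc=[12,29]
#10 0x50→b20/s0 L1-HIT; vc=[12,29]
#11 0x11→b4/s0 MISS; vc=[12,29,20]
#12 0x21→b8/s0 MISS; vc=[12,29,20,4]
#13 0x13→b4/s0 VC-HIT; vc=[12,29,20,8]
#14 0x17→b5/s1 MISS; vc=[12,29,20,8,9]
#15 0x24→b9/s1 VC-HIT; vc=[12,29,20,8,5]
#16 0x17→b5/s1 VC-HIT; vc=[12,29,20,8,9]

MISSES = 7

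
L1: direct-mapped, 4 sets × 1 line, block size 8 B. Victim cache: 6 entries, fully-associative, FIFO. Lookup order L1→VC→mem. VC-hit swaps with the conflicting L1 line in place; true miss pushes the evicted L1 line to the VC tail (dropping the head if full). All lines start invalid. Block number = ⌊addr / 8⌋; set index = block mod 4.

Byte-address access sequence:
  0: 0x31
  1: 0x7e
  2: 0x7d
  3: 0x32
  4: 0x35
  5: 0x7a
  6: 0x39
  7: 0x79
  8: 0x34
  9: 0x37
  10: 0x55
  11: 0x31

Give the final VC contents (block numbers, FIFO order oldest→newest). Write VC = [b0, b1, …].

VC = [7, 10]

#0 0x31→b6/s2 MISS; vc=[]
#1 0x7e→b15/s3 MISS; vc=[]
#2 0x7d→b15/s3 L1-HIT; vc=[]
#3 0x32→b6/s2 L1-HIT; vc=[]
#4 0x35→b6/s2 L1-HIT; vc=[]
#5 0x7a→b15/s3 L1-HIT; vc=[]
#6 0x39→b7/s3 MISS; vc=[15]
#7 0x79→b15/s3 VC-HIT; vc=[7]
#8 0x34→b6/s2 L1-HIT; vc=[7]
#9 0x37→b6/s2 L1-HIT; vc=[7]
#10 0x55→b10/s2 MISS; vc=[7,6]
#11 0x31→b6/s2 VC-HIT; vc=[7,10]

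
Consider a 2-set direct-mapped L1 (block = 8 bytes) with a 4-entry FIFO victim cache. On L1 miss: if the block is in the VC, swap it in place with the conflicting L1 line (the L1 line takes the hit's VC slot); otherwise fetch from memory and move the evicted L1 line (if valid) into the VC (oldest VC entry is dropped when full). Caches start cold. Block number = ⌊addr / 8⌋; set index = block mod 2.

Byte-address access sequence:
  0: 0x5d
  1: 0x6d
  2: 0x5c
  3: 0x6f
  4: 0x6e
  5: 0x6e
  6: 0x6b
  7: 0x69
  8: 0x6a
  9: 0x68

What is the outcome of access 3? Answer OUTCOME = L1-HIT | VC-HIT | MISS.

OUTCOME = VC-HIT

0: 0x5d (blk 11, set 1) → MISS  vc=[]
1: 0x6d (blk 13, set 1) → MISS  vc=[11]
2: 0x5c (blk 11, set 1) → VC-HIT  vc=[13]
3: 0x6f (blk 13, set 1) → VC-HIT  vc=[11]
4: 0x6e (blk 13, set 1) → L1-HIT  vc=[11]
5: 0x6e (blk 13, set 1) → L1-HIT  vc=[11]
6: 0x6b (blk 13, set 1) → L1-HIT  vc=[11]
7: 0x69 (blk 13, set 1) → L1-HIT  vc=[11]
8: 0x6a (blk 13, set 1) → L1-HIT  vc=[11]
9: 0x68 (blk 13, set 1) → L1-HIT  vc=[11]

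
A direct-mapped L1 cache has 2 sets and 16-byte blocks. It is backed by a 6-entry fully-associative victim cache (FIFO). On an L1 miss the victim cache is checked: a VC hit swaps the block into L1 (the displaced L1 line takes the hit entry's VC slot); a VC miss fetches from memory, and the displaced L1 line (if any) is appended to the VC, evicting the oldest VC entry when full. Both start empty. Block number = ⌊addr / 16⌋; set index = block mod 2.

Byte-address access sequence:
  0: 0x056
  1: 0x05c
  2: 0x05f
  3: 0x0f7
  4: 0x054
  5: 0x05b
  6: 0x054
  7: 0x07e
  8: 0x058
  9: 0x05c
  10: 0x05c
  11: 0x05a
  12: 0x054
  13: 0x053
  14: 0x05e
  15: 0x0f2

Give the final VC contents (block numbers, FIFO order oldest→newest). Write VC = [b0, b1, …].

VC = [5, 7]

#0 0x56→b5/s1 MISS; vc=[]
#1 0x5c→b5/s1 L1-HIT; vc=[]
#2 0x5f→b5/s1 L1-HIT; vc=[]
#3 0xf7→b15/s1 MISS; vc=[5]
#4 0x54→b5/s1 VC-HIT; vc=[15]
#5 0x5b→b5/s1 L1-HIT; vc=[15]
#6 0x54→b5/s1 L1-HIT; vc=[15]
#7 0x7e→b7/s1 MISS; vc=[15,5]
#8 0x58→b5/s1 VC-HIT; vc=[15,7]
#9 0x5c→b5/s1 L1-HIT; vc=[15,7]
#10 0x5c→b5/s1 L1-HIT; vc=[15,7]
#11 0x5a→b5/s1 L1-HIT; vc=[15,7]
#12 0x54→b5/s1 L1-HIT; vc=[15,7]
#13 0x53→b5/s1 L1-HIT; vc=[15,7]
#14 0x5e→b5/s1 L1-HIT; vc=[15,7]
#15 0xf2→b15/s1 VC-HIT; vc=[5,7]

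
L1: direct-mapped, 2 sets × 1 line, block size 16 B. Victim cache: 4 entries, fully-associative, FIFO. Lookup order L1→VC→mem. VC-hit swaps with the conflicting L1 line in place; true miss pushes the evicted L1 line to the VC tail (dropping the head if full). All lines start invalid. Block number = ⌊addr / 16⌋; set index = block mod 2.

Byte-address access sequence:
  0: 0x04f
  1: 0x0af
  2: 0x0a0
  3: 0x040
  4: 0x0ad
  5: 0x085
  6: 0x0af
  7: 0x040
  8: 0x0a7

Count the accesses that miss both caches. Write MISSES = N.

0: 0x4f (blk 4, set 0) → MISS  vc=[]
1: 0xaf (blk 10, set 0) → MISS  vc=[4]
2: 0xa0 (blk 10, set 0) → L1-HIT  vc=[4]
3: 0x40 (blk 4, set 0) → VC-HIT  vc=[10]
4: 0xad (blk 10, set 0) → VC-HIT  vc=[4]
5: 0x85 (blk 8, set 0) → MISS  vc=[4, 10]
6: 0xaf (blk 10, set 0) → VC-HIT  vc=[4, 8]
7: 0x40 (blk 4, set 0) → VC-HIT  vc=[10, 8]
8: 0xa7 (blk 10, set 0) → VC-HIT  vc=[4, 8]

MISSES = 3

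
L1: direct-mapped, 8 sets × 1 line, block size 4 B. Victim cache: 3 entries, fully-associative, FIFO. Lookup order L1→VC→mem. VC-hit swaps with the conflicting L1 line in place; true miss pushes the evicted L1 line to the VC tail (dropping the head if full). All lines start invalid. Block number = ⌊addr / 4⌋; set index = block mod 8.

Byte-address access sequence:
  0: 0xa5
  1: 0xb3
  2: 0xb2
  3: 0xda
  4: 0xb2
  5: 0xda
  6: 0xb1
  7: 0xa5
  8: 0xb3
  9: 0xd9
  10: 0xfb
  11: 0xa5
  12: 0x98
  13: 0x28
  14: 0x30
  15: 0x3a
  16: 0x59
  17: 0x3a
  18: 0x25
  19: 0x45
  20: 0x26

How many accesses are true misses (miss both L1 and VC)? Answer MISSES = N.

#0 0xa5→b41/s1 MISS; vc=[]
#1 0xb3→b44/s4 MISS; vc=[]
#2 0xb2→b44/s4 L1-HIT; vc=[]
#3 0xda→b54/s6 MISS; vc=[]
#4 0xb2→b44/s4 L1-HIT; vc=[]
#5 0xda→b54/s6 L1-HIT; vc=[]
#6 0xb1→b44/s4 L1-HIT; vc=[]
#7 0xa5→b41/s1 L1-HIT; vc=[]
#8 0xb3→b44/s4 L1-HIT; vc=[]
#9 0xd9→b54/s6 L1-HIT; vc=[]
#10 0xfb→b62/s6 MISS; vc=[54]
#11 0xa5→b41/s1 L1-HIT; vc=[54]
#12 0x98→b38/s6 MISS; vc=[54,62]
#13 0x28→b10/s2 MISS; vc=[54,62]
#14 0x30→b12/s4 MISS; vc=[54,62,44]
#15 0x3a→b14/s6 MISS; vc=[62,44,38]
#16 0x59→b22/s6 MISS; vc=[44,38,14]
#17 0x3a→b14/s6 VC-HIT; vc=[44,38,22]
#18 0x25→b9/s1 MISS; vc=[38,22,41]
#19 0x45→b17/s1 MISS; vc=[22,41,9]
#20 0x26→b9/s1 VC-HIT; vc=[22,41,17]

MISSES = 11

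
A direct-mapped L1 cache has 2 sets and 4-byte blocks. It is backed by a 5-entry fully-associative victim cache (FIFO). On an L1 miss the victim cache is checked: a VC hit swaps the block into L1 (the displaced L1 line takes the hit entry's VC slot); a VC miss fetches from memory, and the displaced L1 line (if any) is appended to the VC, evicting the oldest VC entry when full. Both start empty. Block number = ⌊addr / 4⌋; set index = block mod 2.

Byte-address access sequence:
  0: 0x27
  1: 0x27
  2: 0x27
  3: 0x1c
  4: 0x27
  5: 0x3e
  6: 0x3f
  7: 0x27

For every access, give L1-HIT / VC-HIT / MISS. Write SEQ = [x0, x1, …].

0: 0x27 (blk 9, set 1) → MISS  vc=[]
1: 0x27 (blk 9, set 1) → L1-HIT  vc=[]
2: 0x27 (blk 9, set 1) → L1-HIT  vc=[]
3: 0x1c (blk 7, set 1) → MISS  vc=[9]
4: 0x27 (blk 9, set 1) → VC-HIT  vc=[7]
5: 0x3e (blk 15, set 1) → MISS  vc=[7, 9]
6: 0x3f (blk 15, set 1) → L1-HIT  vc=[7, 9]
7: 0x27 (blk 9, set 1) → VC-HIT  vc=[7, 15]

SEQ = [MISS, L1-HIT, L1-HIT, MISS, VC-HIT, MISS, L1-HIT, VC-HIT]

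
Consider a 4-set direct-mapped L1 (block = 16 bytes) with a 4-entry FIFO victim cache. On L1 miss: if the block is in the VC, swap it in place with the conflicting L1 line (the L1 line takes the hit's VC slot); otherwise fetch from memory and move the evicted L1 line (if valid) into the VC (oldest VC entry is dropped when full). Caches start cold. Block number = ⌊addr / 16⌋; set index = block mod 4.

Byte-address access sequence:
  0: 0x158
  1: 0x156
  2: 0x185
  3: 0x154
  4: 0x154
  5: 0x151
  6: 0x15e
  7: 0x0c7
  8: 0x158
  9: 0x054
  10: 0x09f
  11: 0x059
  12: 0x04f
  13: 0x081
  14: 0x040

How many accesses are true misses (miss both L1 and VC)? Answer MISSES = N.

#0 0x158→b21/s1 MISS; vc=[]
#1 0x156→b21/s1 L1-HIT; vc=[]
#2 0x185→b24/s0 MISS; vc=[]
#3 0x154→b21/s1 L1-HIT; vc=[]
#4 0x154→b21/s1 L1-HIT; vc=[]
#5 0x151→b21/s1 L1-HIT; vc=[]
#6 0x15e→b21/s1 L1-HIT; vc=[]
#7 0xc7→b12/s0 MISS; vc=[24]
#8 0x158→b21/s1 L1-HIT; vc=[24]
#9 0x54→b5/s1 MISS; vc=[24,21]
#10 0x9f→b9/s1 MISS; vc=[24,21,5]
#11 0x59→b5/s1 VC-HIT; vc=[24,21,9]
#12 0x4f→b4/s0 MISS; vc=[24,21,9,12]
#13 0x81→b8/s0 MISS; vc=[21,9,12,4]
#14 0x40→b4/s0 VC-HIT; vc=[21,9,12,8]

MISSES = 7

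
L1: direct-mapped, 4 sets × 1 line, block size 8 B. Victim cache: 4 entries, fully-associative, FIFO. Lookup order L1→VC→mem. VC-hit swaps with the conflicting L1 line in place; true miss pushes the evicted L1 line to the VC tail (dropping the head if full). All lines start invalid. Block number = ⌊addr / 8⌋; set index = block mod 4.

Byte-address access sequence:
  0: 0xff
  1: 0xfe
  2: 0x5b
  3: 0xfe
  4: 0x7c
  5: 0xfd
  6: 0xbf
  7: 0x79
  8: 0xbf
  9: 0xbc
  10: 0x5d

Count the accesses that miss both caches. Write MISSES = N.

#0 0xff→b31/s3 MISS; vc=[]
#1 0xfe→b31/s3 L1-HIT; vc=[]
#2 0x5b→b11/s3 MISS; vc=[31]
#3 0xfe→b31/s3 VC-HIT; vc=[11]
#4 0x7c→b15/s3 MISS; vc=[11,31]
#5 0xfd→b31/s3 VC-HIT; vc=[11,15]
#6 0xbf→b23/s3 MISS; vc=[11,15,31]
#7 0x79→b15/s3 VC-HIT; vc=[11,23,31]
#8 0xbf→b23/s3 VC-HIT; vc=[11,15,31]
#9 0xbc→b23/s3 L1-HIT; vc=[11,15,31]
#10 0x5d→b11/s3 VC-HIT; vc=[23,15,31]

MISSES = 4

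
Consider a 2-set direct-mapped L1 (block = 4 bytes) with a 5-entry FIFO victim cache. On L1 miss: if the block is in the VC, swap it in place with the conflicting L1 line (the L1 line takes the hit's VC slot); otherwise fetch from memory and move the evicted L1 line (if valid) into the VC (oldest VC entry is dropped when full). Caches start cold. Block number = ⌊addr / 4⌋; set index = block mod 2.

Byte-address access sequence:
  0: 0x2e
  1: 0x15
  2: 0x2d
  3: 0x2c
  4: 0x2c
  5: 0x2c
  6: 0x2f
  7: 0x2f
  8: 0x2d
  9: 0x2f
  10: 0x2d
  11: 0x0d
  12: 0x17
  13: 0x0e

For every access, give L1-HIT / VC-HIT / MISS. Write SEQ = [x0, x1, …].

#0 0x2e→b11/s1 MISS; vc=[]
#1 0x15→b5/s1 MISS; vc=[11]
#2 0x2d→b11/s1 VC-HIT; vc=[5]
#3 0x2c→b11/s1 L1-HIT; vc=[5]
#4 0x2c→b11/s1 L1-HIT; vc=[5]
#5 0x2c→b11/s1 L1-HIT; vc=[5]
#6 0x2f→b11/s1 L1-HIT; vc=[5]
#7 0x2f→b11/s1 L1-HIT; vc=[5]
#8 0x2d→b11/s1 L1-HIT; vc=[5]
#9 0x2f→b11/s1 L1-HIT; vc=[5]
#10 0x2d→b11/s1 L1-HIT; vc=[5]
#11 0xd→b3/s1 MISS; vc=[5,11]
#12 0x17→b5/s1 VC-HIT; vc=[3,11]
#13 0xe→b3/s1 VC-HIT; vc=[5,11]

SEQ = [MISS, MISS, VC-HIT, L1-HIT, L1-HIT, L1-HIT, L1-HIT, L1-HIT, L1-HIT, L1-HIT, L1-HIT, MISS, VC-HIT, VC-HIT]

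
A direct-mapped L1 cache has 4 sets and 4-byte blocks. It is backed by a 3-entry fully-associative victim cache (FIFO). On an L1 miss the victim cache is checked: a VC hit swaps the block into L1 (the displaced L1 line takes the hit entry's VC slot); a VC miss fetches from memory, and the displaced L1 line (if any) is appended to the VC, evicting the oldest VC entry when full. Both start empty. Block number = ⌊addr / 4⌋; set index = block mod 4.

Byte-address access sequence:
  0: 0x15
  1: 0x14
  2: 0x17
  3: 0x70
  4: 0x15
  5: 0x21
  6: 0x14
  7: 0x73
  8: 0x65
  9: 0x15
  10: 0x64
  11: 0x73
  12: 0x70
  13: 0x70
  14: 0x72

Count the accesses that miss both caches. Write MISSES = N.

  [0] addr=0x15 blk=5 s=1: MISS | VC []
  [1] addr=0x14 blk=5 s=1: L1-HIT | VC []
  [2] addr=0x17 blk=5 s=1: L1-HIT | VC []
  [3] addr=0x70 blk=28 s=0: MISS | VC []
  [4] addr=0x15 blk=5 s=1: L1-HIT | VC []
  [5] addr=0x21 blk=8 s=0: MISS | VC [28]
  [6] addr=0x14 blk=5 s=1: L1-HIT | VC [28]
  [7] addr=0x73 blk=28 s=0: VC-HIT | VC [8]
  [8] addr=0x65 blk=25 s=1: MISS | VC [8, 5]
  [9] addr=0x15 blk=5 s=1: VC-HIT | VC [8, 25]
  [10] addr=0x64 blk=25 s=1: VC-HIT | VC [8, 5]
  [11] addr=0x73 blk=28 s=0: L1-HIT | VC [8, 5]
  [12] addr=0x70 blk=28 s=0: L1-HIT | VC [8, 5]
  [13] addr=0x70 blk=28 s=0: L1-HIT | VC [8, 5]
  [14] addr=0x72 blk=28 s=0: L1-HIT | VC [8, 5]

MISSES = 4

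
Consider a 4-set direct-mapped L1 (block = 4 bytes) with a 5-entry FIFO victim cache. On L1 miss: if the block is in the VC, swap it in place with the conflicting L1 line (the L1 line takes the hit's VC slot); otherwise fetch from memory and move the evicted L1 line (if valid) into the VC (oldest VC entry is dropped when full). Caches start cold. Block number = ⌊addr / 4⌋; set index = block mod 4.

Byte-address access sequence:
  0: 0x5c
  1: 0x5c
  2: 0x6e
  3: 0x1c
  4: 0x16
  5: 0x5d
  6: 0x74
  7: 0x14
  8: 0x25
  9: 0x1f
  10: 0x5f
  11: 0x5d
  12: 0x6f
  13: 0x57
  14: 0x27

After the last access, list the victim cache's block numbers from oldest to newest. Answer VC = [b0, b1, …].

VC = [7, 23, 29, 5, 21]

0: 0x5c (blk 23, set 3) → MISS  vc=[]
1: 0x5c (blk 23, set 3) → L1-HIT  vc=[]
2: 0x6e (blk 27, set 3) → MISS  vc=[23]
3: 0x1c (blk 7, set 3) → MISS  vc=[23, 27]
4: 0x16 (blk 5, set 1) → MISS  vc=[23, 27]
5: 0x5d (blk 23, set 3) → VC-HIT  vc=[7, 27]
6: 0x74 (blk 29, set 1) → MISS  vc=[7, 27, 5]
7: 0x14 (blk 5, set 1) → VC-HIT  vc=[7, 27, 29]
8: 0x25 (blk 9, set 1) → MISS  vc=[7, 27, 29, 5]
9: 0x1f (blk 7, set 3) → VC-HIT  vc=[23, 27, 29, 5]
10: 0x5f (blk 23, set 3) → VC-HIT  vc=[7, 27, 29, 5]
11: 0x5d (blk 23, set 3) → L1-HIT  vc=[7, 27, 29, 5]
12: 0x6f (blk 27, set 3) → VC-HIT  vc=[7, 23, 29, 5]
13: 0x57 (blk 21, set 1) → MISS  vc=[7, 23, 29, 5, 9]
14: 0x27 (blk 9, set 1) → VC-HIT  vc=[7, 23, 29, 5, 21]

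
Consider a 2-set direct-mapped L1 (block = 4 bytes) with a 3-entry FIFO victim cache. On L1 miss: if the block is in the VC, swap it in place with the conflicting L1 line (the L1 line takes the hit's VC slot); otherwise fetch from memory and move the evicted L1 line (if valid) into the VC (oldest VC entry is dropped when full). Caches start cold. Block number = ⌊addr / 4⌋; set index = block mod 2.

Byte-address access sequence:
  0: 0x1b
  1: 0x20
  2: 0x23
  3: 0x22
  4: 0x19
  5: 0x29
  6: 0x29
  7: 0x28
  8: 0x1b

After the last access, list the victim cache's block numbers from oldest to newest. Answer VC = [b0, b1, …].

0: 0x1b (blk 6, set 0) → MISS  vc=[]
1: 0x20 (blk 8, set 0) → MISS  vc=[6]
2: 0x23 (blk 8, set 0) → L1-HIT  vc=[6]
3: 0x22 (blk 8, set 0) → L1-HIT  vc=[6]
4: 0x19 (blk 6, set 0) → VC-HIT  vc=[8]
5: 0x29 (blk 10, set 0) → MISS  vc=[8, 6]
6: 0x29 (blk 10, set 0) → L1-HIT  vc=[8, 6]
7: 0x28 (blk 10, set 0) → L1-HIT  vc=[8, 6]
8: 0x1b (blk 6, set 0) → VC-HIT  vc=[8, 10]

VC = [8, 10]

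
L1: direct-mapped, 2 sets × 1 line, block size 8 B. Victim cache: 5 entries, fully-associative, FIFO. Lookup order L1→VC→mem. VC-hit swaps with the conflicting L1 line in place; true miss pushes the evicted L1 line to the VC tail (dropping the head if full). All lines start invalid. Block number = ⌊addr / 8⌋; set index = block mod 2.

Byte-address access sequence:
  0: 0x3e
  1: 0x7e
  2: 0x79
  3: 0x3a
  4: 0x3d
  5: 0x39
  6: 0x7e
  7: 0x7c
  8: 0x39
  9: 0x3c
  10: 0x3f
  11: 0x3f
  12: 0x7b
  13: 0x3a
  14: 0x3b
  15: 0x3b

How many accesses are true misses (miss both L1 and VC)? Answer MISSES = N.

  [0] addr=0x3e blk=7 s=1: MISS | VC []
  [1] addr=0x7e blk=15 s=1: MISS | VC [7]
  [2] addr=0x79 blk=15 s=1: L1-HIT | VC [7]
  [3] addr=0x3a blk=7 s=1: VC-HIT | VC [15]
  [4] addr=0x3d blk=7 s=1: L1-HIT | VC [15]
  [5] addr=0x39 blk=7 s=1: L1-HIT | VC [15]
  [6] addr=0x7e blk=15 s=1: VC-HIT | VC [7]
  [7] addr=0x7c blk=15 s=1: L1-HIT | VC [7]
  [8] addr=0x39 blk=7 s=1: VC-HIT | VC [15]
  [9] addr=0x3c blk=7 s=1: L1-HIT | VC [15]
  [10] addr=0x3f blk=7 s=1: L1-HIT | VC [15]
  [11] addr=0x3f blk=7 s=1: L1-HIT | VC [15]
  [12] addr=0x7b blk=15 s=1: VC-HIT | VC [7]
  [13] addr=0x3a blk=7 s=1: VC-HIT | VC [15]
  [14] addr=0x3b blk=7 s=1: L1-HIT | VC [15]
  [15] addr=0x3b blk=7 s=1: L1-HIT | VC [15]

MISSES = 2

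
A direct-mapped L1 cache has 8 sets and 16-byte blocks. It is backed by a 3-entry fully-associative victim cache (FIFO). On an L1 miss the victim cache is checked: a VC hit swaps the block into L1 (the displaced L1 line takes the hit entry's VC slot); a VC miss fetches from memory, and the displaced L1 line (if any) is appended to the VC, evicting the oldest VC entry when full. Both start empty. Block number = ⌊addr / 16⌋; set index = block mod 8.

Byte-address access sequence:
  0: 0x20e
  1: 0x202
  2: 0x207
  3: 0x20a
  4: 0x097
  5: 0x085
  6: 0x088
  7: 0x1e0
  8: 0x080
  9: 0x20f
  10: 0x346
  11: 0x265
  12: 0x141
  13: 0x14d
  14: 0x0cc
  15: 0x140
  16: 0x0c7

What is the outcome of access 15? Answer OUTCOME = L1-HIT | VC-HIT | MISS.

OUTCOME = VC-HIT

#0 0x20e→b32/s0 MISS; vc=[]
#1 0x202→b32/s0 L1-HIT; vc=[]
#2 0x207→b32/s0 L1-HIT; vc=[]
#3 0x20a→b32/s0 L1-HIT; vc=[]
#4 0x97→b9/s1 MISS; vc=[]
#5 0x85→b8/s0 MISS; vc=[32]
#6 0x88→b8/s0 L1-HIT; vc=[32]
#7 0x1e0→b30/s6 MISS; vc=[32]
#8 0x80→b8/s0 L1-HIT; vc=[32]
#9 0x20f→b32/s0 VC-HIT; vc=[8]
#10 0x346→b52/s4 MISS; vc=[8]
#11 0x265→b38/s6 MISS; vc=[8,30]
#12 0x141→b20/s4 MISS; vc=[8,30,52]
#13 0x14d→b20/s4 L1-HIT; vc=[8,30,52]
#14 0xcc→b12/s4 MISS; vc=[30,52,20]
#15 0x140→b20/s4 VC-HIT; vc=[30,52,12]
#16 0xc7→b12/s4 VC-HIT; vc=[30,52,20]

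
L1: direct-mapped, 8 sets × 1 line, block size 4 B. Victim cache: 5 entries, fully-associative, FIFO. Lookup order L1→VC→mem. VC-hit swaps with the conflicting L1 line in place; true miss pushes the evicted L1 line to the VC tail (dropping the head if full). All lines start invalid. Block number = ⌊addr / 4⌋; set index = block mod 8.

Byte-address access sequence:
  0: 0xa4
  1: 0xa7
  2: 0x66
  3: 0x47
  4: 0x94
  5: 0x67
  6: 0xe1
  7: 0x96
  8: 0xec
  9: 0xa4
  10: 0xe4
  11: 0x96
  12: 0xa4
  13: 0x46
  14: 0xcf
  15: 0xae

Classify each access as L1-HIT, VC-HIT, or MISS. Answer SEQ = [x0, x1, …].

#0 0xa4→b41/s1 MISS; vc=[]
#1 0xa7→b41/s1 L1-HIT; vc=[]
#2 0x66→b25/s1 MISS; vc=[41]
#3 0x47→b17/s1 MISS; vc=[41,25]
#4 0x94→b37/s5 MISS; vc=[41,25]
#5 0x67→b25/s1 VC-HIT; vc=[41,17]
#6 0xe1→b56/s0 MISS; vc=[41,17]
#7 0x96→b37/s5 L1-HIT; vc=[41,17]
#8 0xec→b59/s3 MISS; vc=[41,17]
#9 0xa4→b41/s1 VC-HIT; vc=[25,17]
#10 0xe4→b57/s1 MISS; vc=[25,17,41]
#11 0x96→b37/s5 L1-HIT; vc=[25,17,41]
#12 0xa4→b41/s1 VC-HIT; vc=[25,17,57]
#13 0x46→b17/s1 VC-HIT; vc=[25,41,57]
#14 0xcf→b51/s3 MISS; vc=[25,41,57,59]
#15 0xae→b43/s3 MISS; vc=[25,41,57,59,51]

SEQ = [MISS, L1-HIT, MISS, MISS, MISS, VC-HIT, MISS, L1-HIT, MISS, VC-HIT, MISS, L1-HIT, VC-HIT, VC-HIT, MISS, MISS]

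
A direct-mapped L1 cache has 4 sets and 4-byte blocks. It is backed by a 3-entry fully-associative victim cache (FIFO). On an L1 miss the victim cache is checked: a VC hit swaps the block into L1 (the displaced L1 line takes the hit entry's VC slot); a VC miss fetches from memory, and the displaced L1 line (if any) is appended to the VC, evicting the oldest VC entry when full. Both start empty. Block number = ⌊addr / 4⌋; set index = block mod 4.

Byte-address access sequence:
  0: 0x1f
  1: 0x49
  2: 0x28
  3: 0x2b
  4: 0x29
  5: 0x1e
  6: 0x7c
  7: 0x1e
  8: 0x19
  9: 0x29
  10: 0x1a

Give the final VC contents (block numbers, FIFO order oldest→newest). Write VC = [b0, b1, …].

VC = [18, 31, 10]

#0 0x1f→b7/s3 MISS; vc=[]
#1 0x49→b18/s2 MISS; vc=[]
#2 0x28→b10/s2 MISS; vc=[18]
#3 0x2b→b10/s2 L1-HIT; vc=[18]
#4 0x29→b10/s2 L1-HIT; vc=[18]
#5 0x1e→b7/s3 L1-HIT; vc=[18]
#6 0x7c→b31/s3 MISS; vc=[18,7]
#7 0x1e→b7/s3 VC-HIT; vc=[18,31]
#8 0x19→b6/s2 MISS; vc=[18,31,10]
#9 0x29→b10/s2 VC-HIT; vc=[18,31,6]
#10 0x1a→b6/s2 VC-HIT; vc=[18,31,10]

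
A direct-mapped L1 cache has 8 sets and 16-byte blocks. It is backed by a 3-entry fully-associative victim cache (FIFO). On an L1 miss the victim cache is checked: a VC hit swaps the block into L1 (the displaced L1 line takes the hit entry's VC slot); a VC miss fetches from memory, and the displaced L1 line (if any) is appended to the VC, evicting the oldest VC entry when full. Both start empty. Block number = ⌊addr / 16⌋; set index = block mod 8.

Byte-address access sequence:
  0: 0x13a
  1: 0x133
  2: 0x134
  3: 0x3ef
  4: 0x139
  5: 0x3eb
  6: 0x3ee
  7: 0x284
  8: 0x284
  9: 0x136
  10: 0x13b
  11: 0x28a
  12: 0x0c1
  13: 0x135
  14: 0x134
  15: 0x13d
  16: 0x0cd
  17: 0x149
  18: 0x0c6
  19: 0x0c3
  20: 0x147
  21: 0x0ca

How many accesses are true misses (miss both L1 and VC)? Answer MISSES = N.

#0 0x13a→b19/s3 MISS; vc=[]
#1 0x133→b19/s3 L1-HIT; vc=[]
#2 0x134→b19/s3 L1-HIT; vc=[]
#3 0x3ef→b62/s6 MISS; vc=[]
#4 0x139→b19/s3 L1-HIT; vc=[]
#5 0x3eb→b62/s6 L1-HIT; vc=[]
#6 0x3ee→b62/s6 L1-HIT; vc=[]
#7 0x284→b40/s0 MISS; vc=[]
#8 0x284→b40/s0 L1-HIT; vc=[]
#9 0x136→b19/s3 L1-HIT; vc=[]
#10 0x13b→b19/s3 L1-HIT; vc=[]
#11 0x28a→b40/s0 L1-HIT; vc=[]
#12 0xc1→b12/s4 MISS; vc=[]
#13 0x135→b19/s3 L1-HIT; vc=[]
#14 0x134→b19/s3 L1-HIT; vc=[]
#15 0x13d→b19/s3 L1-HIT; vc=[]
#16 0xcd→b12/s4 L1-HIT; vc=[]
#17 0x149→b20/s4 MISS; vc=[12]
#18 0xc6→b12/s4 VC-HIT; vc=[20]
#19 0xc3→b12/s4 L1-HIT; vc=[20]
#20 0x147→b20/s4 VC-HIT; vc=[12]
#21 0xca→b12/s4 VC-HIT; vc=[20]

MISSES = 5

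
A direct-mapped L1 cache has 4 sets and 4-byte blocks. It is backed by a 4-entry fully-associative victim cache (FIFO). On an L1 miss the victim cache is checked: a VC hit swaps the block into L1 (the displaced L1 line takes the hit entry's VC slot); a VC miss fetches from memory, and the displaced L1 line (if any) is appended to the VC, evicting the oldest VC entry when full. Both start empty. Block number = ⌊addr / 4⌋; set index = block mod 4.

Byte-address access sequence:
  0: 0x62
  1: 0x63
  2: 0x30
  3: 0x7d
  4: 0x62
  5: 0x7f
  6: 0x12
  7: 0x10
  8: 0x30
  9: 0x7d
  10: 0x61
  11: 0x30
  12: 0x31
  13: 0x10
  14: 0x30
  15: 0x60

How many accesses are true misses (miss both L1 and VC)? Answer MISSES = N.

MISSES = 4

0: 0x62 (blk 24, set 0) → MISS  vc=[]
1: 0x63 (blk 24, set 0) → L1-HIT  vc=[]
2: 0x30 (blk 12, set 0) → MISS  vc=[24]
3: 0x7d (blk 31, set 3) → MISS  vc=[24]
4: 0x62 (blk 24, set 0) → VC-HIT  vc=[12]
5: 0x7f (blk 31, set 3) → L1-HIT  vc=[12]
6: 0x12 (blk 4, set 0) → MISS  vc=[12, 24]
7: 0x10 (blk 4, set 0) → L1-HIT  vc=[12, 24]
8: 0x30 (blk 12, set 0) → VC-HIT  vc=[4, 24]
9: 0x7d (blk 31, set 3) → L1-HIT  vc=[4, 24]
10: 0x61 (blk 24, set 0) → VC-HIT  vc=[4, 12]
11: 0x30 (blk 12, set 0) → VC-HIT  vc=[4, 24]
12: 0x31 (blk 12, set 0) → L1-HIT  vc=[4, 24]
13: 0x10 (blk 4, set 0) → VC-HIT  vc=[12, 24]
14: 0x30 (blk 12, set 0) → VC-HIT  vc=[4, 24]
15: 0x60 (blk 24, set 0) → VC-HIT  vc=[4, 12]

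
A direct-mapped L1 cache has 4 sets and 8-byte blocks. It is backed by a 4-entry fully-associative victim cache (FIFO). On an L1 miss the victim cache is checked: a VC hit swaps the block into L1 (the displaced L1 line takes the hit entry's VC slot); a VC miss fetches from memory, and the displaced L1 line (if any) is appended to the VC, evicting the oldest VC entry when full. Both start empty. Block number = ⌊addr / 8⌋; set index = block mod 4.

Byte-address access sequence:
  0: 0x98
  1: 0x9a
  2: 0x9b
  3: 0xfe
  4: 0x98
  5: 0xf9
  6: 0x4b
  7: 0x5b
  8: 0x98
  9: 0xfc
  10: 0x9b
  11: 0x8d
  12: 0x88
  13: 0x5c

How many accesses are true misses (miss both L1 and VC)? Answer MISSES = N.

0: 0x98 (blk 19, set 3) → MISS  vc=[]
1: 0x9a (blk 19, set 3) → L1-HIT  vc=[]
2: 0x9b (blk 19, set 3) → L1-HIT  vc=[]
3: 0xfe (blk 31, set 3) → MISS  vc=[19]
4: 0x98 (blk 19, set 3) → VC-HIT  vc=[31]
5: 0xf9 (blk 31, set 3) → VC-HIT  vc=[19]
6: 0x4b (blk 9, set 1) → MISS  vc=[19]
7: 0x5b (blk 11, set 3) → MISS  vc=[19, 31]
8: 0x98 (blk 19, set 3) → VC-HIT  vc=[11, 31]
9: 0xfc (blk 31, set 3) → VC-HIT  vc=[11, 19]
10: 0x9b (blk 19, set 3) → VC-HIT  vc=[11, 31]
11: 0x8d (blk 17, set 1) → MISS  vc=[11, 31, 9]
12: 0x88 (blk 17, set 1) → L1-HIT  vc=[11, 31, 9]
13: 0x5c (blk 11, set 3) → VC-HIT  vc=[19, 31, 9]

MISSES = 5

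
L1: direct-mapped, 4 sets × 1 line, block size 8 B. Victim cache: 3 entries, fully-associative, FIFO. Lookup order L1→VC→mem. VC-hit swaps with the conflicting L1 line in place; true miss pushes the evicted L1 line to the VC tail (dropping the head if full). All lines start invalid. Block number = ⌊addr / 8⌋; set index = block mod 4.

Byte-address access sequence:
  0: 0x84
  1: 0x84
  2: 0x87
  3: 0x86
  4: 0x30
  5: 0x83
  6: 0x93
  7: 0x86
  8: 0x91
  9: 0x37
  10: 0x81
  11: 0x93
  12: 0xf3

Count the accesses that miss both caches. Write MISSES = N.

  [0] addr=0x84 blk=16 s=0: MISS | VC []
  [1] addr=0x84 blk=16 s=0: L1-HIT | VC []
  [2] addr=0x87 blk=16 s=0: L1-HIT | VC []
  [3] addr=0x86 blk=16 s=0: L1-HIT | VC []
  [4] addr=0x30 blk=6 s=2: MISS | VC []
  [5] addr=0x83 blk=16 s=0: L1-HIT | VC []
  [6] addr=0x93 blk=18 s=2: MISS | VC [6]
  [7] addr=0x86 blk=16 s=0: L1-HIT | VC [6]
  [8] addr=0x91 blk=18 s=2: L1-HIT | VC [6]
  [9] addr=0x37 blk=6 s=2: VC-HIT | VC [18]
  [10] addr=0x81 blk=16 s=0: L1-HIT | VC [18]
  [11] addr=0x93 blk=18 s=2: VC-HIT | VC [6]
  [12] addr=0xf3 blk=30 s=2: MISS | VC [6, 18]

MISSES = 4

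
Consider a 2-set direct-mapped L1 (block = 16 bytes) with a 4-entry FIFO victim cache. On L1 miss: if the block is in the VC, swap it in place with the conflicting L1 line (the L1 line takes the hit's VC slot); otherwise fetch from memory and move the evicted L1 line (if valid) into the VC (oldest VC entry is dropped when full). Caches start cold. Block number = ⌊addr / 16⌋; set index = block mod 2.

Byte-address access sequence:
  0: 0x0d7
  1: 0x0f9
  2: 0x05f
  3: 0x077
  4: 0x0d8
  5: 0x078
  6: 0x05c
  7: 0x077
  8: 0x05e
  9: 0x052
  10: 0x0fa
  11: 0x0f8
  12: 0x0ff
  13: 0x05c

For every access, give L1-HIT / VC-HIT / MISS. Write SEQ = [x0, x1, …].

SEQ = [MISS, MISS, MISS, MISS, VC-HIT, VC-HIT, VC-HIT, VC-HIT, VC-HIT, L1-HIT, VC-HIT, L1-HIT, L1-HIT, VC-HIT]

  [0] addr=0xd7 blk=13 s=1: MISS | VC []
  [1] addr=0xf9 blk=15 s=1: MISS | VC [13]
  [2] addr=0x5f blk=5 s=1: MISS | VC [13, 15]
  [3] addr=0x77 blk=7 s=1: MISS | VC [13, 15, 5]
  [4] addr=0xd8 blk=13 s=1: VC-HIT | VC [7, 15, 5]
  [5] addr=0x78 blk=7 s=1: VC-HIT | VC [13, 15, 5]
  [6] addr=0x5c blk=5 s=1: VC-HIT | VC [13, 15, 7]
  [7] addr=0x77 blk=7 s=1: VC-HIT | VC [13, 15, 5]
  [8] addr=0x5e blk=5 s=1: VC-HIT | VC [13, 15, 7]
  [9] addr=0x52 blk=5 s=1: L1-HIT | VC [13, 15, 7]
  [10] addr=0xfa blk=15 s=1: VC-HIT | VC [13, 5, 7]
  [11] addr=0xf8 blk=15 s=1: L1-HIT | VC [13, 5, 7]
  [12] addr=0xff blk=15 s=1: L1-HIT | VC [13, 5, 7]
  [13] addr=0x5c blk=5 s=1: VC-HIT | VC [13, 15, 7]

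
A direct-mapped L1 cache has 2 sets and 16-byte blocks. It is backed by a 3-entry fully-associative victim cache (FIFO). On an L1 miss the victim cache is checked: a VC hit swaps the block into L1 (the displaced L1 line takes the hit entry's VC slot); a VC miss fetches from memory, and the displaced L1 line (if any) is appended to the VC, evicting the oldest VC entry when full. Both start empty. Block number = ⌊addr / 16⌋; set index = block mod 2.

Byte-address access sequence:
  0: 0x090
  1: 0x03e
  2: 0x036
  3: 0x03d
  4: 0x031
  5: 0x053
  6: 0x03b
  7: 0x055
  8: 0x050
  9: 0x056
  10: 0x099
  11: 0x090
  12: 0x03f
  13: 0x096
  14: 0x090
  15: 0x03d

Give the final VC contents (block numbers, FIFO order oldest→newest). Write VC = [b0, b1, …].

  [0] addr=0x90 blk=9 s=1: MISS | VC []
  [1] addr=0x3e blk=3 s=1: MISS | VC [9]
  [2] addr=0x36 blk=3 s=1: L1-HIT | VC [9]
  [3] addr=0x3d blk=3 s=1: L1-HIT | VC [9]
  [4] addr=0x31 blk=3 s=1: L1-HIT | VC [9]
  [5] addr=0x53 blk=5 s=1: MISS | VC [9, 3]
  [6] addr=0x3b blk=3 s=1: VC-HIT | VC [9, 5]
  [7] addr=0x55 blk=5 s=1: VC-HIT | VC [9, 3]
  [8] addr=0x50 blk=5 s=1: L1-HIT | VC [9, 3]
  [9] addr=0x56 blk=5 s=1: L1-HIT | VC [9, 3]
  [10] addr=0x99 blk=9 s=1: VC-HIT | VC [5, 3]
  [11] addr=0x90 blk=9 s=1: L1-HIT | VC [5, 3]
  [12] addr=0x3f blk=3 s=1: VC-HIT | VC [5, 9]
  [13] addr=0x96 blk=9 s=1: VC-HIT | VC [5, 3]
  [14] addr=0x90 blk=9 s=1: L1-HIT | VC [5, 3]
  [15] addr=0x3d blk=3 s=1: VC-HIT | VC [5, 9]

VC = [5, 9]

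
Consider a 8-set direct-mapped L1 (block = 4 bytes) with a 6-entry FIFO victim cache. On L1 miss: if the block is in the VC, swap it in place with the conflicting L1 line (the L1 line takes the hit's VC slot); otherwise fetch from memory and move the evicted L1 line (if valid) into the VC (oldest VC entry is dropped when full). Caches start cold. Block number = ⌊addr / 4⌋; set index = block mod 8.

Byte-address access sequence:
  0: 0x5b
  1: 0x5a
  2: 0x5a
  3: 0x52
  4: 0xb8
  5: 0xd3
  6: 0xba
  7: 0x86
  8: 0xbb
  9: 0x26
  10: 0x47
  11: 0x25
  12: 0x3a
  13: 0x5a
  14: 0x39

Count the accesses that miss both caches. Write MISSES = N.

MISSES = 8

#0 0x5b→b22/s6 MISS; vc=[]
#1 0x5a→b22/s6 L1-HIT; vc=[]
#2 0x5a→b22/s6 L1-HIT; vc=[]
#3 0x52→b20/s4 MISS; vc=[]
#4 0xb8→b46/s6 MISS; vc=[22]
#5 0xd3→b52/s4 MISS; vc=[22,20]
#6 0xba→b46/s6 L1-HIT; vc=[22,20]
#7 0x86→b33/s1 MISS; vc=[22,20]
#8 0xbb→b46/s6 L1-HIT; vc=[22,20]
#9 0x26→b9/s1 MISS; vc=[22,20,33]
#10 0x47→b17/s1 MISS; vc=[22,20,33,9]
#11 0x25→b9/s1 VC-HIT; vc=[22,20,33,17]
#12 0x3a→b14/s6 MISS; vc=[22,20,33,17,46]
#13 0x5a→b22/s6 VC-HIT; vc=[14,20,33,17,46]
#14 0x39→b14/s6 VC-HIT; vc=[22,20,33,17,46]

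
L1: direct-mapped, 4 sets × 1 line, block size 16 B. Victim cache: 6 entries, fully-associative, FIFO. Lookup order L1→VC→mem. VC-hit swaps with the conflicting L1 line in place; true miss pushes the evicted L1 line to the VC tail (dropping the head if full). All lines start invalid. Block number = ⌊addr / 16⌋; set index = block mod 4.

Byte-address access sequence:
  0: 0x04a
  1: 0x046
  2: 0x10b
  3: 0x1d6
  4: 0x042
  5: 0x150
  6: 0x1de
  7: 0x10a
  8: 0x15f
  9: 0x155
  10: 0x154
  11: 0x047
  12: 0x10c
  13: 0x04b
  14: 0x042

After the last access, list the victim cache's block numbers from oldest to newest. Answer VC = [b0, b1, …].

0: 0x4a (blk 4, set 0) → MISS  vc=[]
1: 0x46 (blk 4, set 0) → L1-HIT  vc=[]
2: 0x10b (blk 16, set 0) → MISS  vc=[4]
3: 0x1d6 (blk 29, set 1) → MISS  vc=[4]
4: 0x42 (blk 4, set 0) → VC-HIT  vc=[16]
5: 0x150 (blk 21, set 1) → MISS  vc=[16, 29]
6: 0x1de (blk 29, set 1) → VC-HIT  vc=[16, 21]
7: 0x10a (blk 16, set 0) → VC-HIT  vc=[4, 21]
8: 0x15f (blk 21, set 1) → VC-HIT  vc=[4, 29]
9: 0x155 (blk 21, set 1) → L1-HIT  vc=[4, 29]
10: 0x154 (blk 21, set 1) → L1-HIT  vc=[4, 29]
11: 0x47 (blk 4, set 0) → VC-HIT  vc=[16, 29]
12: 0x10c (blk 16, set 0) → VC-HIT  vc=[4, 29]
13: 0x4b (blk 4, set 0) → VC-HIT  vc=[16, 29]
14: 0x42 (blk 4, set 0) → L1-HIT  vc=[16, 29]

VC = [16, 29]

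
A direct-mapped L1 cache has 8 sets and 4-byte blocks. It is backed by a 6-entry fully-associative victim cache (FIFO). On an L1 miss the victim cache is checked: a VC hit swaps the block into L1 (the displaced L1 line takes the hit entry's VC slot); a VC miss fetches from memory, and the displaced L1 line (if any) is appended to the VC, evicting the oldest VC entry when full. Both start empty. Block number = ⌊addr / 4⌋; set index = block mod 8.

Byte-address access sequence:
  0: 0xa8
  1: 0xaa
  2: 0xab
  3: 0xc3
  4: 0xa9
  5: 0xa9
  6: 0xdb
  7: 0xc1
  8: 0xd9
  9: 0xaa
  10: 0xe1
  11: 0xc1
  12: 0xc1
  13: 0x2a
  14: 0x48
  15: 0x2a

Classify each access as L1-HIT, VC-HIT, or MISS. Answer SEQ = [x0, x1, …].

#0 0xa8→b42/s2 MISS; vc=[]
#1 0xaa→b42/s2 L1-HIT; vc=[]
#2 0xab→b42/s2 L1-HIT; vc=[]
#3 0xc3→b48/s0 MISS; vc=[]
#4 0xa9→b42/s2 L1-HIT; vc=[]
#5 0xa9→b42/s2 L1-HIT; vc=[]
#6 0xdb→b54/s6 MISS; vc=[]
#7 0xc1→b48/s0 L1-HIT; vc=[]
#8 0xd9→b54/s6 L1-HIT; vc=[]
#9 0xaa→b42/s2 L1-HIT; vc=[]
#10 0xe1→b56/s0 MISS; vc=[48]
#11 0xc1→b48/s0 VC-HIT; vc=[56]
#12 0xc1→b48/s0 L1-HIT; vc=[56]
#13 0x2a→b10/s2 MISS; vc=[56,42]
#14 0x48→b18/s2 MISS; vc=[56,42,10]
#15 0x2a→b10/s2 VC-HIT; vc=[56,42,18]

SEQ = [MISS, L1-HIT, L1-HIT, MISS, L1-HIT, L1-HIT, MISS, L1-HIT, L1-HIT, L1-HIT, MISS, VC-HIT, L1-HIT, MISS, MISS, VC-HIT]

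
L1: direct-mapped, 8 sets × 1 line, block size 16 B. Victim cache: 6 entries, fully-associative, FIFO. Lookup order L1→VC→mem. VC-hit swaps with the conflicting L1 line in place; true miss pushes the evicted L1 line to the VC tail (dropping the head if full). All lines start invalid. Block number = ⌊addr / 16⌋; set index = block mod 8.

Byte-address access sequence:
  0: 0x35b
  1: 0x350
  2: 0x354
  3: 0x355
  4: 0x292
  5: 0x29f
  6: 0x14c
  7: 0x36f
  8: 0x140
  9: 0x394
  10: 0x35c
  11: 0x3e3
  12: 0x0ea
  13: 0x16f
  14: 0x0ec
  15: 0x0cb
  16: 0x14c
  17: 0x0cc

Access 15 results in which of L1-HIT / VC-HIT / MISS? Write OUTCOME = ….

OUTCOME = MISS

0: 0x35b (blk 53, set 5) → MISS  vc=[]
1: 0x350 (blk 53, set 5) → L1-HIT  vc=[]
2: 0x354 (blk 53, set 5) → L1-HIT  vc=[]
3: 0x355 (blk 53, set 5) → L1-HIT  vc=[]
4: 0x292 (blk 41, set 1) → MISS  vc=[]
5: 0x29f (blk 41, set 1) → L1-HIT  vc=[]
6: 0x14c (blk 20, set 4) → MISS  vc=[]
7: 0x36f (blk 54, set 6) → MISS  vc=[]
8: 0x140 (blk 20, set 4) → L1-HIT  vc=[]
9: 0x394 (blk 57, set 1) → MISS  vc=[41]
10: 0x35c (blk 53, set 5) → L1-HIT  vc=[41]
11: 0x3e3 (blk 62, set 6) → MISS  vc=[41, 54]
12: 0xea (blk 14, set 6) → MISS  vc=[41, 54, 62]
13: 0x16f (blk 22, set 6) → MISS  vc=[41, 54, 62, 14]
14: 0xec (blk 14, set 6) → VC-HIT  vc=[41, 54, 62, 22]
15: 0xcb (blk 12, set 4) → MISS  vc=[41, 54, 62, 22, 20]
16: 0x14c (blk 20, set 4) → VC-HIT  vc=[41, 54, 62, 22, 12]
17: 0xcc (blk 12, set 4) → VC-HIT  vc=[41, 54, 62, 22, 20]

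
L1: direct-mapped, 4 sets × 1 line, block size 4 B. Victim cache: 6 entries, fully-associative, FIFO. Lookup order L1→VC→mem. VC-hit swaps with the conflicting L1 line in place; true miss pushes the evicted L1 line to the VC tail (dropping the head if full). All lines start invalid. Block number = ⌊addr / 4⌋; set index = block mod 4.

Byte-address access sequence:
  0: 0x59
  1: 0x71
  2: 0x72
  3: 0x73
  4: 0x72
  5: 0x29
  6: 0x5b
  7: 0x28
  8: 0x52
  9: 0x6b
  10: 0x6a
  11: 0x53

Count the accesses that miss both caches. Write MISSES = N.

MISSES = 5

  [0] addr=0x59 blk=22 s=2: MISS | VC []
  [1] addr=0x71 blk=28 s=0: MISS | VC []
  [2] addr=0x72 blk=28 s=0: L1-HIT | VC []
  [3] addr=0x73 blk=28 s=0: L1-HIT | VC []
  [4] addr=0x72 blk=28 s=0: L1-HIT | VC []
  [5] addr=0x29 blk=10 s=2: MISS | VC [22]
  [6] addr=0x5b blk=22 s=2: VC-HIT | VC [10]
  [7] addr=0x28 blk=10 s=2: VC-HIT | VC [22]
  [8] addr=0x52 blk=20 s=0: MISS | VC [22, 28]
  [9] addr=0x6b blk=26 s=2: MISS | VC [22, 28, 10]
  [10] addr=0x6a blk=26 s=2: L1-HIT | VC [22, 28, 10]
  [11] addr=0x53 blk=20 s=0: L1-HIT | VC [22, 28, 10]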